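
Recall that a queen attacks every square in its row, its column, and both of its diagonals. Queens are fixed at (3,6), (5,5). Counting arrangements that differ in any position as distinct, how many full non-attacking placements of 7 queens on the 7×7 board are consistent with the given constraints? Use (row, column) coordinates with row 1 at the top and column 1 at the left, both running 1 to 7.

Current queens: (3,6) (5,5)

Branch on row 1: col 2 → 0; col 3 → 1; col 7 → 1.
Sum: 0 + 1 + 1 = 2.

2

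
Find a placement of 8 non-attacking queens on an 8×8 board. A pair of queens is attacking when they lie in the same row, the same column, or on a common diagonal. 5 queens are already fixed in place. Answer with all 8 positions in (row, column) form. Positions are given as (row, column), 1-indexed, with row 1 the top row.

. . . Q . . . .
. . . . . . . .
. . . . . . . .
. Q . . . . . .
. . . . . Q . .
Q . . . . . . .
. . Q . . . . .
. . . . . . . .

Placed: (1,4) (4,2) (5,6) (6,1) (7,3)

(1,4) (2,7) (3,5) (4,2) (5,6) (6,1) (7,3) (8,8)

Row 2: attacked by (1,4)→{3,4,5}; (4,2)→{2,4}; (5,6)→{3,6}; (6,1)→{1,5}; (7,3)→{3,8}. Safe: 7. Place at column 7.
Row 3: attacked by (1,4)→{2,4,6}; (2,7)→{6,7,8}; (4,2)→{1,2,3}; (5,6)→{4,6,8}; (6,1)→{1,4}; (7,3)→{3,7}. Safe: 5. Place at column 5.
Row 8: attacked by (1,4)→{4}; (2,7)→{1,7}; (3,5)→{5}; (4,2)→{2,6}; (5,6)→{3,6}; (6,1)→{1,3}; (7,3)→{2,3,4}. Safe: 8. Place at column 8.
Columns [4, 7, 5, 2, 6, 1, 3, 8], r−c [-3, -5, -2, 2, -1, 5, 4, 0], r+c [5, 9, 8, 6, 11, 7, 10, 16] are all distinct, so no two queens attack.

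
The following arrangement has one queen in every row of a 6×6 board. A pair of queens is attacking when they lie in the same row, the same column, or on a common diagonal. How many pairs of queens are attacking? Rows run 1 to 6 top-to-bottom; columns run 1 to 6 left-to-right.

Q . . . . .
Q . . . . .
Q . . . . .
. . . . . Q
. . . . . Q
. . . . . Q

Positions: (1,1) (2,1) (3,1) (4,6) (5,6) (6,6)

7

Same column: (1,1)–(2,1) (column 1); (1,1)–(3,1) (column 1); (2,1)–(3,1) (column 1); (4,6)–(5,6) (column 6); (4,6)–(6,6) (column 6); (5,6)–(6,6) (column 6).
Same diagonal: (1,1)–(6,6) (|1−6| = |1−6| = 5).
Total attacking pairs: 7.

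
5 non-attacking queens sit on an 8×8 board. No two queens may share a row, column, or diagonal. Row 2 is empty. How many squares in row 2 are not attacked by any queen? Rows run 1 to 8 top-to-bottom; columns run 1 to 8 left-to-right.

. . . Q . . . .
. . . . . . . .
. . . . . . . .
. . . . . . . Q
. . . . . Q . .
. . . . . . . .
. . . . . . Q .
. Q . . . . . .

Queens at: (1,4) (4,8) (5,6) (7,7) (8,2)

1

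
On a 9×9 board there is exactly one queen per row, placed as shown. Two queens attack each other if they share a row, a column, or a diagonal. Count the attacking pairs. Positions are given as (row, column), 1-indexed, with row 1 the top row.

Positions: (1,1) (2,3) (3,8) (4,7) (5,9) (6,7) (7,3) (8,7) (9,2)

Same column: (2,3)–(7,3) (column 3); (4,7)–(6,7) (column 7); (4,7)–(8,7) (column 7); (6,7)–(8,7) (column 7).
Same diagonal: (2,3)–(6,7) (|2−6| = |3−7| = 4); (3,8)–(4,7) (|3−4| = |8−7| = 1); (3,8)–(9,2) (|3−9| = |8−2| = 6); (4,7)–(9,2) (|4−9| = |7−2| = 5).
Total attacking pairs: 8.

8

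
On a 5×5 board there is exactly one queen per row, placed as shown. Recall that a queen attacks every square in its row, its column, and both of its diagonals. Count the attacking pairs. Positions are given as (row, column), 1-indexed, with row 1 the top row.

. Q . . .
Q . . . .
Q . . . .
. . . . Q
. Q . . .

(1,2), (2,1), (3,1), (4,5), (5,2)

Same column: (1,2)–(5,2) (column 2); (2,1)–(3,1) (column 1).
Same diagonal: (1,2)–(2,1) (|1−2| = |2−1| = 1); (1,2)–(4,5) (|1−4| = |2−5| = 3).
Total attacking pairs: 4.

4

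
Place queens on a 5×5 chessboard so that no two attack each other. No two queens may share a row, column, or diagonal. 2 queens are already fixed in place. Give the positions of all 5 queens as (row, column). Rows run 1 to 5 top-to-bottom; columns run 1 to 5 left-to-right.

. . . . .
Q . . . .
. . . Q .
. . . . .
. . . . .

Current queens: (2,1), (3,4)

(1,3) (2,1) (3,4) (4,2) (5,5)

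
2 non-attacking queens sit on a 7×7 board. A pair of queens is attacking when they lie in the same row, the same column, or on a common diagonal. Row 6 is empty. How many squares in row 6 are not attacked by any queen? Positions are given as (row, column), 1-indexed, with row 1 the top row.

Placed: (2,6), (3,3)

4

(2,6) attacks row 6 at column 6 and diagonals 2.
(3,3) attacks row 6 at column 3 and diagonals 6.
Attacked columns: {2, 3, 6}. Safe: {1, 4, 5, 7}.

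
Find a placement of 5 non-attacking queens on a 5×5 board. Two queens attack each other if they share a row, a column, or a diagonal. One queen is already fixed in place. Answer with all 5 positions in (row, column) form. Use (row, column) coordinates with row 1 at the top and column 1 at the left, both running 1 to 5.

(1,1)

(1,1) (2,4) (3,2) (4,5) (5,3)

Row 2: attacked by (1,1)→{1,2}. Safe: 3, 4, 5. Place at column 4.
Row 3: attacked by (1,1)→{1,3}; (2,4)→{3,4,5}. Safe: 2. Place at column 2.
Row 4: attacked by (1,1)→{1,4}; (2,4)→{2,4}; (3,2)→{1,2,3}. Safe: 5. Place at column 5.
Row 5: attacked by (1,1)→{1,5}; (2,4)→{1,4}; (3,2)→{2,4}; (4,5)→{4,5}. Safe: 3. Place at column 3.
Columns [1, 4, 2, 5, 3], r−c [0, -2, 1, -1, 2], r+c [2, 6, 5, 9, 8] are all distinct, so no two queens attack.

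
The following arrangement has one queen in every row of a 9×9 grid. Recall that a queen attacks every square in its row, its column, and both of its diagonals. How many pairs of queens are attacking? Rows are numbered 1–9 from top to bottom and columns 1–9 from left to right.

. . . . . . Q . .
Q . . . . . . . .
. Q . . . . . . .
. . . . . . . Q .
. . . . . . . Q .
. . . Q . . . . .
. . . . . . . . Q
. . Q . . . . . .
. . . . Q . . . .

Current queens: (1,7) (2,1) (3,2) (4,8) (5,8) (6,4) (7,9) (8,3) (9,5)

2

Same column: (4,8)–(5,8) (column 8).
Same diagonal: (2,1)–(3,2) (|2−3| = |1−2| = 1).
Total attacking pairs: 2.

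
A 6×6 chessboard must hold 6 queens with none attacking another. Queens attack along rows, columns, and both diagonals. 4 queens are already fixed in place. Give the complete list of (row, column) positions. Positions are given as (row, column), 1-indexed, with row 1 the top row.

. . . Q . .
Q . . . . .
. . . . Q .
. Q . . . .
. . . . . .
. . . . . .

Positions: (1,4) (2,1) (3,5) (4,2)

Row 5: attacked by (1,4)→{4}; (2,1)→{1,4}; (3,5)→{3,5}; (4,2)→{1,2,3}. Safe: 6. Place at column 6.
Row 6: attacked by (1,4)→{4}; (2,1)→{1,5}; (3,5)→{2,5}; (4,2)→{2,4}; (5,6)→{5,6}. Safe: 3. Place at column 3.
Columns [4, 1, 5, 2, 6, 3], r−c [-3, 1, -2, 2, -1, 3], r+c [5, 3, 8, 6, 11, 9] are all distinct, so no two queens attack.

(1,4) (2,1) (3,5) (4,2) (5,6) (6,3)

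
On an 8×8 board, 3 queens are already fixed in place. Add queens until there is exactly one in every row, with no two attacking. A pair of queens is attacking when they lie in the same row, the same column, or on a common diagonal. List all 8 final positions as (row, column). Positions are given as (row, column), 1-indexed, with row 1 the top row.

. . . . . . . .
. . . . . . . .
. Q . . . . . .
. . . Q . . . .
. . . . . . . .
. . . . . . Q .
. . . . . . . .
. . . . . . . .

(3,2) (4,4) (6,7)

(1,6) (2,8) (3,2) (4,4) (5,1) (6,7) (7,5) (8,3)

Row 1: attacked by (3,2)→{2,4}; (4,4)→{1,4,7}; (6,7)→{2,7}. Safe: 3, 5, 6, 8. Place at column 6.
Row 2: attacked by (1,6)→{5,6,7}; (3,2)→{1,2,3}; (4,4)→{2,4,6}; (6,7)→{3,7}. Safe: 8. Place at column 8.
Row 5: attacked by (1,6)→{2,6}; (2,8)→{5,8}; (3,2)→{2,4}; (4,4)→{3,4,5}; (6,7)→{6,7,8}. Safe: 1. Place at column 1.
Row 7: attacked by (1,6)→{6}; (2,8)→{3,8}; (3,2)→{2,6}; (4,4)→{1,4,7}; (5,1)→{1,3}; (6,7)→{6,7,8}. Safe: 5. Place at column 5.
Row 8: attacked by (1,6)→{6}; (2,8)→{2,8}; (3,2)→{2,7}; (4,4)→{4,8}; (5,1)→{1,4}; (6,7)→{5,7}; (7,5)→{4,5,6}. Safe: 3. Place at column 3.
Columns [6, 8, 2, 4, 1, 7, 5, 3], r−c [-5, -6, 1, 0, 4, -1, 2, 5], r+c [7, 10, 5, 8, 6, 13, 12, 11] are all distinct, so no two queens attack.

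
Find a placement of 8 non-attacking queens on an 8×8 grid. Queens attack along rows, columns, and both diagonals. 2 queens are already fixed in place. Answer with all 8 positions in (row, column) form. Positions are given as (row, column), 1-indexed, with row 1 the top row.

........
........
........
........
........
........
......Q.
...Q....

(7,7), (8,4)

(1,2) (2,8) (3,6) (4,1) (5,3) (6,5) (7,7) (8,4)

Row 1: attacked by (7,7)→{1,7}; (8,4)→{4}. Safe: 2, 3, 5, 6, 8. Place at column 2.
Row 2: attacked by (1,2)→{1,2,3}; (7,7)→{2,7}; (8,4)→{4}. Safe: 5, 6, 8. Place at column 8.
Row 3: attacked by (1,2)→{2,4}; (2,8)→{7,8}; (7,7)→{3,7}; (8,4)→{4}. Safe: 1, 5, 6. Place at column 6.
Row 4: attacked by (1,2)→{2,5}; (2,8)→{6,8}; (3,6)→{5,6,7}; (7,7)→{4,7}; (8,4)→{4,8}. Safe: 1, 3. Place at column 1.
Row 5: attacked by (1,2)→{2,6}; (2,8)→{5,8}; (3,6)→{4,6,8}; (4,1)→{1,2}; (7,7)→{5,7}; (8,4)→{1,4,7}. Safe: 3. Place at column 3.
Row 6: attacked by (1,2)→{2,7}; (2,8)→{4,8}; (3,6)→{3,6}; (4,1)→{1,3}; (5,3)→{2,3,4}; (7,7)→{6,7,8}; (8,4)→{2,4,6}. Safe: 5. Place at column 5.
Columns [2, 8, 6, 1, 3, 5, 7, 4], r−c [-1, -6, -3, 3, 2, 1, 0, 4], r+c [3, 10, 9, 5, 8, 11, 14, 12] are all distinct, so no two queens attack.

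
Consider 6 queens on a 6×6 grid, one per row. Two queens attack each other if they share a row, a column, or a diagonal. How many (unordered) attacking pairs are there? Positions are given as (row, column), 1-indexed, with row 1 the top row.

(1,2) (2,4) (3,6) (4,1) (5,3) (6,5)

All columns are distinct and no two queens satisfy |Δrow| = |Δcol|, so no pair attacks.

0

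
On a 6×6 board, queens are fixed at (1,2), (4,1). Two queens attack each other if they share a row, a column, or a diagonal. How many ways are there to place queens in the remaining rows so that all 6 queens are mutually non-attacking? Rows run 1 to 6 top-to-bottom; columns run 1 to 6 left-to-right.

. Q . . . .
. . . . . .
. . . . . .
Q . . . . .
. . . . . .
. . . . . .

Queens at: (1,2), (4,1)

Branch on row 2: col 4 → 1; col 5 → 0; col 6 → 0.
Sum: 1 + 0 + 0 = 1.

1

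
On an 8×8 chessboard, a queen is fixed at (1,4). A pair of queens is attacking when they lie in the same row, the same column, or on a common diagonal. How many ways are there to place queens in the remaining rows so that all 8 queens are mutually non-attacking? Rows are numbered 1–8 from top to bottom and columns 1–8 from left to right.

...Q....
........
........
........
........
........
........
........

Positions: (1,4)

18

Branch on row 2: col 1 → 2; col 2 → 6; col 6 → 3; col 7 → 4; col 8 → 3.
Sum: 2 + 6 + 3 + 4 + 3 = 18.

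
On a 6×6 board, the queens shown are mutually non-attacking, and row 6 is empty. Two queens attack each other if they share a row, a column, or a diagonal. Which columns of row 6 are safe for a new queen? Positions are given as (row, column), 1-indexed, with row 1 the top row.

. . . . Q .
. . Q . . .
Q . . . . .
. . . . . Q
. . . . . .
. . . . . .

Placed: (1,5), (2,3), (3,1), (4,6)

columns 2

(1,5) attacks row 6 at column 5.
(2,3) attacks row 6 at column 3.
(3,1) attacks row 6 at column 1 and diagonals 4.
(4,6) attacks row 6 at column 6 and diagonals 4.
Attacked columns: {1, 3, 4, 5, 6}. Safe: {2}.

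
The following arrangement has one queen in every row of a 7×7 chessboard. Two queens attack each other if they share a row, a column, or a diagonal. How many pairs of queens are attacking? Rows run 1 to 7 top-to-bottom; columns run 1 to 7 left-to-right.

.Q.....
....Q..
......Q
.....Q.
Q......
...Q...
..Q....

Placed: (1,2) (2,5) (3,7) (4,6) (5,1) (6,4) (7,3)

Same diagonal: (3,7)–(4,6) (|3−4| = |7−6| = 1); (3,7)–(6,4) (|3−6| = |7−4| = 3); (3,7)–(7,3) (|3−7| = |7−3| = 4); (4,6)–(6,4) (|4−6| = |6−4| = 2); (4,6)–(7,3) (|4−7| = |6−3| = 3); (5,1)–(7,3) (|5−7| = |1−3| = 2); (6,4)–(7,3) (|6−7| = |4−3| = 1).
Total attacking pairs: 7.

7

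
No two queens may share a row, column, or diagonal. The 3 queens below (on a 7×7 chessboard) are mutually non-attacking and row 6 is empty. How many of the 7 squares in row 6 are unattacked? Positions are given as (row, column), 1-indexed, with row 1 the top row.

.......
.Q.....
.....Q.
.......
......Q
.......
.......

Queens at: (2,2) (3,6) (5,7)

3

(2,2) attacks row 6 at column 2 and diagonals 6.
(3,6) attacks row 6 at column 6 and diagonals 3.
(5,7) attacks row 6 at column 7 and diagonals 6.
Attacked columns: {2, 3, 6, 7}. Safe: {1, 4, 5}.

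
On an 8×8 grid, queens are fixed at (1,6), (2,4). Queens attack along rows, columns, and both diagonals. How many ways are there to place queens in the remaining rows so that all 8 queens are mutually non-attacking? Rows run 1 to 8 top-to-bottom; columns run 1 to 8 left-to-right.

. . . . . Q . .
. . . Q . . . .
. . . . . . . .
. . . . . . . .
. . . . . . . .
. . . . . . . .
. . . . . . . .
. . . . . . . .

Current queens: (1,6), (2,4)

Branch on row 3: col 1 → 1; col 2 → 1; col 7 → 2.
Sum: 1 + 1 + 2 = 4.

4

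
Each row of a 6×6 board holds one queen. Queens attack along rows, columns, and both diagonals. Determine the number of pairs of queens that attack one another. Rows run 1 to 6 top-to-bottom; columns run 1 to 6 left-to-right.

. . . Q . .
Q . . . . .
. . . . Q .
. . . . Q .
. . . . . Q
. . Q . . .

Same column: (3,5)–(4,5) (column 5).
Same diagonal: (4,5)–(5,6) (|4−5| = |5−6| = 1); (4,5)–(6,3) (|4−6| = |5−3| = 2).
Total attacking pairs: 3.

3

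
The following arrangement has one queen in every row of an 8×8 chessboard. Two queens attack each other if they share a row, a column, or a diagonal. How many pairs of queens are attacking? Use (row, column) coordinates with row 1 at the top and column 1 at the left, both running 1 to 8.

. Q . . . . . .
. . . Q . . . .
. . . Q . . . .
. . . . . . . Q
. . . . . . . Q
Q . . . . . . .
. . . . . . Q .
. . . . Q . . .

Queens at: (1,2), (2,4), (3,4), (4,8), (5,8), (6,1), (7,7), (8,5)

5

Same column: (2,4)–(3,4) (column 4); (4,8)–(5,8) (column 8).
Same diagonal: (1,2)–(3,4) (|1−3| = |2−4| = 2); (3,4)–(6,1) (|3−6| = |4−1| = 3); (5,8)–(8,5) (|5−8| = |8−5| = 3).
Total attacking pairs: 5.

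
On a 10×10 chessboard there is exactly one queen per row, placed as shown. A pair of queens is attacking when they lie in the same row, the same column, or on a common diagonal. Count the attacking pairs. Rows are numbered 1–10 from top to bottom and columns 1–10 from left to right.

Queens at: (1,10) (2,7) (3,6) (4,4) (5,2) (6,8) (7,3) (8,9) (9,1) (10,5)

Same diagonal: (2,7)–(3,6) (|2−3| = |7−6| = 1); (7,3)–(9,1) (|7−9| = |3−1| = 2).
Total attacking pairs: 2.

2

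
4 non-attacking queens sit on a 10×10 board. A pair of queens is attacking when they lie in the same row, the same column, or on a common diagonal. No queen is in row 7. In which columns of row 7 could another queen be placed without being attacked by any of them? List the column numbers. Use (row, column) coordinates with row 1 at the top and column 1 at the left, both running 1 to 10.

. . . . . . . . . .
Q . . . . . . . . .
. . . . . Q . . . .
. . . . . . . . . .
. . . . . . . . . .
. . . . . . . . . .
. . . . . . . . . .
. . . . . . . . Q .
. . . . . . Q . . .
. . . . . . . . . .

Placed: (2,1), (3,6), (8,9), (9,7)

(2,1) attacks row 7 at column 1 and diagonals 6.
(3,6) attacks row 7 at column 6 and diagonals 2, 10.
(8,9) attacks row 7 at column 9 and diagonals 8, 10.
(9,7) attacks row 7 at column 7 and diagonals 5, 9.
Attacked columns: {1, 2, 5, 6, 7, 8, 9, 10}. Safe: {3, 4}.

columns 3, 4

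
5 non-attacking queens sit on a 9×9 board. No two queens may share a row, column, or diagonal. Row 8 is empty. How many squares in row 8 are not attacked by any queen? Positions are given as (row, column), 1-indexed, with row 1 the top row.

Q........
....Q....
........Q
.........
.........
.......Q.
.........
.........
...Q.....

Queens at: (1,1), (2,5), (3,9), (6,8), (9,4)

2

(1,1) attacks row 8 at column 1 and diagonals 8.
(2,5) attacks row 8 at column 5.
(3,9) attacks row 8 at column 9 and diagonals 4.
(6,8) attacks row 8 at column 8 and diagonals 6.
(9,4) attacks row 8 at column 4 and diagonals 3, 5.
Attacked columns: {1, 3, 4, 5, 6, 8, 9}. Safe: {2, 7}.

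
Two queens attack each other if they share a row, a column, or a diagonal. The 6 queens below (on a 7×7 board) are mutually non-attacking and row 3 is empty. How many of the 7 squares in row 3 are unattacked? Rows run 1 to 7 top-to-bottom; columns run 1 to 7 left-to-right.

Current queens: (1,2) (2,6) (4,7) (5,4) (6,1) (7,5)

1

(1,2) attacks row 3 at column 2 and diagonals 4.
(2,6) attacks row 3 at column 6 and diagonals 5, 7.
(4,7) attacks row 3 at column 7 and diagonals 6.
(5,4) attacks row 3 at column 4 and diagonals 2, 6.
(6,1) attacks row 3 at column 1 and diagonals 4.
(7,5) attacks row 3 at column 5 and diagonals 1.
Attacked columns: {1, 2, 4, 5, 6, 7}. Safe: {3}.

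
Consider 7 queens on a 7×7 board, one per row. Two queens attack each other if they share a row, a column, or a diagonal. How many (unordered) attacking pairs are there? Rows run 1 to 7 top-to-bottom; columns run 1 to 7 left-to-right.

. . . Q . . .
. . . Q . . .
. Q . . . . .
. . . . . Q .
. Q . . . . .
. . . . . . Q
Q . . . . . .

Same column: (1,4)–(2,4) (column 4); (3,2)–(5,2) (column 2).
Same diagonal: (1,4)–(3,2) (|1−3| = |4−2| = 2); (2,4)–(4,6) (|2−4| = |4−6| = 2).
Total attacking pairs: 4.

4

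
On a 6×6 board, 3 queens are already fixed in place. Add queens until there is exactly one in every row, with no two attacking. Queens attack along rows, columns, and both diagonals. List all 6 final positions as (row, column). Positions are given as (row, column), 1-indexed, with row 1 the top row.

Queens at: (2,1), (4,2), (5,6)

(1,4) (2,1) (3,5) (4,2) (5,6) (6,3)

Row 1: attacked by (2,1)→{1,2}; (4,2)→{2,5}; (5,6)→{2,6}. Safe: 3, 4. Place at column 4.
Row 3: attacked by (1,4)→{2,4,6}; (2,1)→{1,2}; (4,2)→{1,2,3}; (5,6)→{4,6}. Safe: 5. Place at column 5.
Row 6: attacked by (1,4)→{4}; (2,1)→{1,5}; (3,5)→{2,5}; (4,2)→{2,4}; (5,6)→{5,6}. Safe: 3. Place at column 3.
Columns [4, 1, 5, 2, 6, 3], r−c [-3, 1, -2, 2, -1, 3], r+c [5, 3, 8, 6, 11, 9] are all distinct, so no two queens attack.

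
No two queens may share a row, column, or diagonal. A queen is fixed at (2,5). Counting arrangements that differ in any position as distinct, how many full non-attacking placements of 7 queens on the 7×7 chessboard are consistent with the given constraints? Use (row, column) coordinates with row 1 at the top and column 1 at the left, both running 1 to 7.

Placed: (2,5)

6

Branch on row 1: col 1 → 1; col 2 → 3; col 3 → 1; col 7 → 1.
Sum: 1 + 3 + 1 + 1 = 6.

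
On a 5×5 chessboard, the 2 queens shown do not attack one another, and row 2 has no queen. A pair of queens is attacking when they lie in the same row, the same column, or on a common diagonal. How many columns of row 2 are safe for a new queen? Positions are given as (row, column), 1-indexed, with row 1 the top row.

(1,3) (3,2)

(1,3) attacks row 2 at column 3 and diagonals 2, 4.
(3,2) attacks row 2 at column 2 and diagonals 1, 3.
Attacked columns: {1, 2, 3, 4}. Safe: {5}.

1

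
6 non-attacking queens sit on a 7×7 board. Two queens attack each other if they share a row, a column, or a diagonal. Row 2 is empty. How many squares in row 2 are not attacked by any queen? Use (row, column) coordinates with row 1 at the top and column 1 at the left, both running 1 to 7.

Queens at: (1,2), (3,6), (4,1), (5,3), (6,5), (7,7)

1

(1,2) attacks row 2 at column 2 and diagonals 1, 3.
(3,6) attacks row 2 at column 6 and diagonals 5, 7.
(4,1) attacks row 2 at column 1 and diagonals 3.
(5,3) attacks row 2 at column 3 and diagonals 6.
(6,5) attacks row 2 at column 5 and diagonals 1.
(7,7) attacks row 2 at column 7 and diagonals 2.
Attacked columns: {1, 2, 3, 5, 6, 7}. Safe: {4}.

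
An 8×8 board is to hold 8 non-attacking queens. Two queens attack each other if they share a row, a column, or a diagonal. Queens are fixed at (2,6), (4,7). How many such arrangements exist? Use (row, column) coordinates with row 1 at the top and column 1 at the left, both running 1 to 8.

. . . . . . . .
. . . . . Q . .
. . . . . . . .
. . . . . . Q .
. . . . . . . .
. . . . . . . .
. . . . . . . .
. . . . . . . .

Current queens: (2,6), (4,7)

Branch on row 1: col 1 → 0; col 2 → 1; col 3 → 2; col 8 → 0.
Sum: 0 + 1 + 2 + 0 = 3.

3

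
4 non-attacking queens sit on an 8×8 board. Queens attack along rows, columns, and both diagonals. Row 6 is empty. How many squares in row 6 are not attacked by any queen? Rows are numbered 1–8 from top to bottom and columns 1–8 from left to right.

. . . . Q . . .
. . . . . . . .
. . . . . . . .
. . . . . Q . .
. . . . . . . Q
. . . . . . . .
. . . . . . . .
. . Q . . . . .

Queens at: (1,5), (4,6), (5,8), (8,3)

1

(1,5) attacks row 6 at column 5.
(4,6) attacks row 6 at column 6 and diagonals 4, 8.
(5,8) attacks row 6 at column 8 and diagonals 7.
(8,3) attacks row 6 at column 3 and diagonals 1, 5.
Attacked columns: {1, 3, 4, 5, 6, 7, 8}. Safe: {2}.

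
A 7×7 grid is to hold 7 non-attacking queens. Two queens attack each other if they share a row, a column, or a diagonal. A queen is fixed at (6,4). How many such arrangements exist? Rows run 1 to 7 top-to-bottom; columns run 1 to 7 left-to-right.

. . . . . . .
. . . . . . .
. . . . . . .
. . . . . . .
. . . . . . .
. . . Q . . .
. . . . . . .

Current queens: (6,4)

6

Branch on row 1: col 1 → 1; col 2 → 1; col 3 → 1; col 5 → 1; col 6 → 1; col 7 → 1.
Sum: 1 + 1 + 1 + 1 + 1 + 1 = 6.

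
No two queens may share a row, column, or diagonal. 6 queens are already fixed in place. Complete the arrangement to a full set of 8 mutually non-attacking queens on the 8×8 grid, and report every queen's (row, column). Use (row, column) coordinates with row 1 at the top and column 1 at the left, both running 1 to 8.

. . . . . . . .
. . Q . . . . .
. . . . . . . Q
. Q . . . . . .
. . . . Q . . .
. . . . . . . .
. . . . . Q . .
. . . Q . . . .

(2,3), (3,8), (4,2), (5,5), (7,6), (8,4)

(1,7) (2,3) (3,8) (4,2) (5,5) (6,1) (7,6) (8,4)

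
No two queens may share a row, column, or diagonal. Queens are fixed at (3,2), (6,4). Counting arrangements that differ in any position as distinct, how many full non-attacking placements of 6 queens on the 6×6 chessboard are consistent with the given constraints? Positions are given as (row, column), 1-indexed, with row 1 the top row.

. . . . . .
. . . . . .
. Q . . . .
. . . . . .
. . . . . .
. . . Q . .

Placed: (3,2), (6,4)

Branch on row 1: col 1 → 0; col 3 → 1; col 5 → 0; col 6 → 0.
Sum: 0 + 1 + 0 + 0 = 1.

1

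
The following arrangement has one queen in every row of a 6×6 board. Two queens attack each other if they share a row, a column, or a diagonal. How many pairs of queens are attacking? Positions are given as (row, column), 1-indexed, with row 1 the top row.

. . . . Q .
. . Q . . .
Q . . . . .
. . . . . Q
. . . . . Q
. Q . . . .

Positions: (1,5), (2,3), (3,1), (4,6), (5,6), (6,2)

Same column: (4,6)–(5,6) (column 6).
Same diagonal: (2,3)–(5,6) (|2−5| = |3−6| = 3).
Total attacking pairs: 2.

2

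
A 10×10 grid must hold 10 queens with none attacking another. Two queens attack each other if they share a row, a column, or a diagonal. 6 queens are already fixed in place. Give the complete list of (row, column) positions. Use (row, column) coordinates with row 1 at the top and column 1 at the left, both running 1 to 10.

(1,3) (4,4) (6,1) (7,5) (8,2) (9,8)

(1,3) (2,7) (3,10) (4,4) (5,9) (6,1) (7,5) (8,2) (9,8) (10,6)

Row 2: attacked by (1,3)→{2,3,4}; (4,4)→{2,4,6}; (6,1)→{1,5}; (7,5)→{5,10}; (8,2)→{2,8}; (9,8)→{1,8}. Safe: 7, 9. Place at column 7.
Row 3: attacked by (1,3)→{1,3,5}; (2,7)→{6,7,8}; (4,4)→{3,4,5}; (6,1)→{1,4}; (7,5)→{1,5,9}; (8,2)→{2,7}; (9,8)→{2,8}. Safe: 10. Place at column 10.
Row 5: attacked by (1,3)→{3,7}; (2,7)→{4,7,10}; (3,10)→{8,10}; (4,4)→{3,4,5}; (6,1)→{1,2}; (7,5)→{3,5,7}; (8,2)→{2,5}; (9,8)→{4,8}. Safe: 6, 9. Place at column 9.
Row 10: attacked by (1,3)→{3}; (2,7)→{7}; (3,10)→{3,10}; (4,4)→{4,10}; (5,9)→{4,9}; (6,1)→{1,5}; (7,5)→{2,5,8}; (8,2)→{2,4}; (9,8)→{7,8,9}. Safe: 6. Place at column 6.
Columns [3, 7, 10, 4, 9, 1, 5, 2, 8, 6], r−c [-2, -5, -7, 0, -4, 5, 2, 6, 1, 4], r+c [4, 9, 13, 8, 14, 7, 12, 10, 17, 16] are all distinct, so no two queens attack.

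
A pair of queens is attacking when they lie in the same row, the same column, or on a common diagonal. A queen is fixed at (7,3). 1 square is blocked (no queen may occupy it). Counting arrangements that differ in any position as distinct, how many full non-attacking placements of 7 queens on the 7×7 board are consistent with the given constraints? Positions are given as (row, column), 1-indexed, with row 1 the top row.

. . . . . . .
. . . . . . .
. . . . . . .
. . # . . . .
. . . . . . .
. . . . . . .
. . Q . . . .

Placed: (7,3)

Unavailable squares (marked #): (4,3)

6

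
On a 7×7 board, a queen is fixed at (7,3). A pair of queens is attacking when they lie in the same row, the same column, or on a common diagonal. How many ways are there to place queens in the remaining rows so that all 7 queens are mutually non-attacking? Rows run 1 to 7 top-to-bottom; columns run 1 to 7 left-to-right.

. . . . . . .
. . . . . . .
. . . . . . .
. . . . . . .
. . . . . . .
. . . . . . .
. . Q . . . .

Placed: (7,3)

Branch on row 1: col 1 → 1; col 2 → 0; col 4 → 1; col 5 → 2; col 6 → 1; col 7 → 1.
Sum: 1 + 0 + 1 + 2 + 1 + 1 = 6.

6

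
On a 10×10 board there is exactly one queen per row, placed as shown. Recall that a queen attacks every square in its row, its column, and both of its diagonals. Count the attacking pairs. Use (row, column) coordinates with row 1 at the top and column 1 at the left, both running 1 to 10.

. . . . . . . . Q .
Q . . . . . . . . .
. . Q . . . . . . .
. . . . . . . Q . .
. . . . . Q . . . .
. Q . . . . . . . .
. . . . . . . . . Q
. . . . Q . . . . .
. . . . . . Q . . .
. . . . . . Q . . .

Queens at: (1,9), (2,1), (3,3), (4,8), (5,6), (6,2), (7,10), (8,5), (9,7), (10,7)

Same column: (9,7)–(10,7) (column 7).
Same diagonal: (7,10)–(10,7) (|7−10| = |10−7| = 3); (8,5)–(10,7) (|8−10| = |5−7| = 2).
Total attacking pairs: 3.

3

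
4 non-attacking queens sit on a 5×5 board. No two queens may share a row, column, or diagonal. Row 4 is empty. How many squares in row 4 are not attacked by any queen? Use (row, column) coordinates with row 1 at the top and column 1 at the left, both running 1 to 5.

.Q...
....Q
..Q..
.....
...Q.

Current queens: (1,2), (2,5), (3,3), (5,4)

1

(1,2) attacks row 4 at column 2 and diagonals 5.
(2,5) attacks row 4 at column 5 and diagonals 3.
(3,3) attacks row 4 at column 3 and diagonals 2, 4.
(5,4) attacks row 4 at column 4 and diagonals 3, 5.
Attacked columns: {2, 3, 4, 5}. Safe: {1}.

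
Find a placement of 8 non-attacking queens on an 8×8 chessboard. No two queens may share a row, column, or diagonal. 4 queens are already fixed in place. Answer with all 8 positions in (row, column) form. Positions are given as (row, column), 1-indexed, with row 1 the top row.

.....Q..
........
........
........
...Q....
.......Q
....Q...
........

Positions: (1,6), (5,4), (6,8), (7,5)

Row 2: attacked by (1,6)→{5,6,7}; (5,4)→{1,4,7}; (6,8)→{4,8}; (7,5)→{5}. Safe: 2, 3. Place at column 2.
Row 3: attacked by (1,6)→{4,6,8}; (2,2)→{1,2,3}; (5,4)→{2,4,6}; (6,8)→{5,8}; (7,5)→{1,5}. Safe: 7. Place at column 7.
Row 4: attacked by (1,6)→{3,6}; (2,2)→{2,4}; (3,7)→{6,7,8}; (5,4)→{3,4,5}; (6,8)→{6,8}; (7,5)→{2,5,8}. Safe: 1. Place at column 1.
Row 8: attacked by (1,6)→{6}; (2,2)→{2,8}; (3,7)→{2,7}; (4,1)→{1,5}; (5,4)→{1,4,7}; (6,8)→{6,8}; (7,5)→{4,5,6}. Safe: 3. Place at column 3.
Columns [6, 2, 7, 1, 4, 8, 5, 3], r−c [-5, 0, -4, 3, 1, -2, 2, 5], r+c [7, 4, 10, 5, 9, 14, 12, 11] are all distinct, so no two queens attack.

(1,6) (2,2) (3,7) (4,1) (5,4) (6,8) (7,5) (8,3)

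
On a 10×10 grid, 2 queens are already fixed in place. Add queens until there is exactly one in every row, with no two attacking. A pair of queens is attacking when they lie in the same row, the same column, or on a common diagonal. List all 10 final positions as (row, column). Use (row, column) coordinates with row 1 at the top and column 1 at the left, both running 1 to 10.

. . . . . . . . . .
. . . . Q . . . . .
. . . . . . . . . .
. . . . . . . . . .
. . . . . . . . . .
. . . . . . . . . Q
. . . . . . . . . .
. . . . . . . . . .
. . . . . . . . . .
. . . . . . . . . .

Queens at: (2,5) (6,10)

(1,7) (2,5) (3,3) (4,9) (5,6) (6,10) (7,2) (8,4) (9,1) (10,8)

Row 1: attacked by (2,5)→{4,5,6}; (6,10)→{5,10}. Safe: 1, 2, 3, 7, 8, 9. Place at column 7.
Row 3: attacked by (1,7)→{5,7,9}; (2,5)→{4,5,6}; (6,10)→{7,10}. Safe: 1, 2, 3, 8. Place at column 3.
Row 4: attacked by (1,7)→{4,7,10}; (2,5)→{3,5,7}; (3,3)→{2,3,4}; (6,10)→{8,10}. Safe: 1, 6, 9. Place at column 9.
Row 5: attacked by (1,7)→{3,7}; (2,5)→{2,5,8}; (3,3)→{1,3,5}; (4,9)→{8,9,10}; (6,10)→{9,10}. Safe: 4, 6. Place at column 6.
Row 7: attacked by (1,7)→{1,7}; (2,5)→{5,10}; (3,3)→{3,7}; (4,9)→{6,9}; (5,6)→{4,6,8}; (6,10)→{9,10}. Safe: 2. Place at column 2.
Row 8: attacked by (1,7)→{7}; (2,5)→{5}; (3,3)→{3,8}; (4,9)→{5,9}; (5,6)→{3,6,9}; (6,10)→{8,10}; (7,2)→{1,2,3}. Safe: 4. Place at column 4.
Row 9: attacked by (1,7)→{7}; (2,5)→{5}; (3,3)→{3,9}; (4,9)→{4,9}; (5,6)→{2,6,10}; (6,10)→{7,10}; (7,2)→{2,4}; (8,4)→{3,4,5}. Safe: 1, 8. Place at column 1.
Row 10: attacked by (1,7)→{7}; (2,5)→{5}; (3,3)→{3,10}; (4,9)→{3,9}; (5,6)→{1,6}; (6,10)→{6,10}; (7,2)→{2,5}; (8,4)→{2,4,6}; (9,1)→{1,2}. Safe: 8. Place at column 8.
Columns [7, 5, 3, 9, 6, 10, 2, 4, 1, 8], r−c [-6, -3, 0, -5, -1, -4, 5, 4, 8, 2], r+c [8, 7, 6, 13, 11, 16, 9, 12, 10, 18] are all distinct, so no two queens attack.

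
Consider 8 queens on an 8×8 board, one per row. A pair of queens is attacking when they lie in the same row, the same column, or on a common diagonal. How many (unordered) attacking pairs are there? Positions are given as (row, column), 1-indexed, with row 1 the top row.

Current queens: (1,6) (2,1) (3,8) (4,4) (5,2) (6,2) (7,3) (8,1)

Same column: (2,1)–(8,1) (column 1); (5,2)–(6,2) (column 2).
Same diagonal: (1,6)–(3,8) (|1−3| = |6−8| = 2); (1,6)–(5,2) (|1−5| = |6−2| = 4); (4,4)–(6,2) (|4−6| = |4−2| = 2); (6,2)–(7,3) (|6−7| = |2−3| = 1).
Total attacking pairs: 6.

6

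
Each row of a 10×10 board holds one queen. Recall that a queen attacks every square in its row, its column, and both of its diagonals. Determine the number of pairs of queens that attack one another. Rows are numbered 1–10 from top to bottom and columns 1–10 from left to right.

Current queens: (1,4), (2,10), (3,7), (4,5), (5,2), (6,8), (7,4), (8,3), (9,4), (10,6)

6

Same column: (1,4)–(7,4) (column 4); (1,4)–(9,4) (column 4); (7,4)–(9,4) (column 4).
Same diagonal: (5,2)–(7,4) (|5−7| = |2−4| = 2); (7,4)–(8,3) (|7−8| = |4−3| = 1); (8,3)–(9,4) (|8−9| = |3−4| = 1).
Total attacking pairs: 6.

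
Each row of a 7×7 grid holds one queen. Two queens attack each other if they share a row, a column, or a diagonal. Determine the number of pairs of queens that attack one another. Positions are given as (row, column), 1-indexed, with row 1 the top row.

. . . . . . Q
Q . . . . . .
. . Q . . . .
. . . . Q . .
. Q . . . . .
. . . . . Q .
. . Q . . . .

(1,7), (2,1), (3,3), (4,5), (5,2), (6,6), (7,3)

2

Same column: (3,3)–(7,3) (column 3).
Same diagonal: (3,3)–(6,6) (|3−6| = |3−6| = 3).
Total attacking pairs: 2.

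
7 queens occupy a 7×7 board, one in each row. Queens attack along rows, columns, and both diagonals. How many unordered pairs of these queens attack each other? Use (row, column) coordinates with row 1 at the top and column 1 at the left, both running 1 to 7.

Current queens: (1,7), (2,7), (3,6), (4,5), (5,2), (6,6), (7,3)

5

Same column: (1,7)–(2,7) (column 7); (3,6)–(6,6) (column 6).
Same diagonal: (2,7)–(3,6) (|2−3| = |7−6| = 1); (2,7)–(4,5) (|2−4| = |7−5| = 2); (3,6)–(4,5) (|3−4| = |6−5| = 1).
Total attacking pairs: 5.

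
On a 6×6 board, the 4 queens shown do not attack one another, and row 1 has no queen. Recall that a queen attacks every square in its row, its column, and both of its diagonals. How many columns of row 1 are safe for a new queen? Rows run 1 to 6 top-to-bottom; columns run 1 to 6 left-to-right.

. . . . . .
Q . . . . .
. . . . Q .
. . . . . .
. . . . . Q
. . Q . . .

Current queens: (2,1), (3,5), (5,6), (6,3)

(2,1) attacks row 1 at column 1 and diagonals 2.
(3,5) attacks row 1 at column 5 and diagonals 3.
(5,6) attacks row 1 at column 6 and diagonals 2.
(6,3) attacks row 1 at column 3.
Attacked columns: {1, 2, 3, 5, 6}. Safe: {4}.

1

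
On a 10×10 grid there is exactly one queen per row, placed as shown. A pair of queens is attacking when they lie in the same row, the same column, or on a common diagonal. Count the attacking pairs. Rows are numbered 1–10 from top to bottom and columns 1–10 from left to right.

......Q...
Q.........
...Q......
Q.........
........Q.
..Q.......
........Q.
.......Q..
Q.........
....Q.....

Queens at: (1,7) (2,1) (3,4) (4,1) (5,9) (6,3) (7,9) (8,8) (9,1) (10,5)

Same column: (2,1)–(4,1) (column 1); (2,1)–(9,1) (column 1); (4,1)–(9,1) (column 1); (5,9)–(7,9) (column 9).
Same diagonal: (4,1)–(6,3) (|4−6| = |1−3| = 2); (7,9)–(8,8) (|7−8| = |9−8| = 1).
Total attacking pairs: 6.

6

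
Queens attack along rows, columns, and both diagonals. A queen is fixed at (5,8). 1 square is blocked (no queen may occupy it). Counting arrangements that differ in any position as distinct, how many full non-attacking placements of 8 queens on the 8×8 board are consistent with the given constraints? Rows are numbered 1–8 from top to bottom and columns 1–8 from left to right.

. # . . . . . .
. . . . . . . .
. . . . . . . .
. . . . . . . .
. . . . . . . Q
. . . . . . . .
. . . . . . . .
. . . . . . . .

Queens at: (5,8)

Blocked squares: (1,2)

Branch on row 1: col 1 → 1; col 3 → 4; col 5 → 5; col 6 → 4; col 7 → 3.
Sum: 1 + 4 + 5 + 4 + 3 = 17.

17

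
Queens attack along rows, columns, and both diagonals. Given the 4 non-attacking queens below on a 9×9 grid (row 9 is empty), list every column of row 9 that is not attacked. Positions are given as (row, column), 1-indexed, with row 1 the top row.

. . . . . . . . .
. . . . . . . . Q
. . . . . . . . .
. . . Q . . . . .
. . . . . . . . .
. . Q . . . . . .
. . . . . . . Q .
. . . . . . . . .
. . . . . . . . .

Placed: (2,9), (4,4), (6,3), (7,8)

columns 1, 5, 7

(2,9) attacks row 9 at column 9 and diagonals 2.
(4,4) attacks row 9 at column 4 and diagonals 9.
(6,3) attacks row 9 at column 3 and diagonals 6.
(7,8) attacks row 9 at column 8 and diagonals 6.
Attacked columns: {2, 3, 4, 6, 8, 9}. Safe: {1, 5, 7}.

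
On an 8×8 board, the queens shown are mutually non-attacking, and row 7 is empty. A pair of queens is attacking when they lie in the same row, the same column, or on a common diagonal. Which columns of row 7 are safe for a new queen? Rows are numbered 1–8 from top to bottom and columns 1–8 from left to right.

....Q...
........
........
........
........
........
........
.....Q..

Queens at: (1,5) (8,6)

columns 1, 2, 3, 4, 8

(1,5) attacks row 7 at column 5.
(8,6) attacks row 7 at column 6 and diagonals 5, 7.
Attacked columns: {5, 6, 7}. Safe: {1, 2, 3, 4, 8}.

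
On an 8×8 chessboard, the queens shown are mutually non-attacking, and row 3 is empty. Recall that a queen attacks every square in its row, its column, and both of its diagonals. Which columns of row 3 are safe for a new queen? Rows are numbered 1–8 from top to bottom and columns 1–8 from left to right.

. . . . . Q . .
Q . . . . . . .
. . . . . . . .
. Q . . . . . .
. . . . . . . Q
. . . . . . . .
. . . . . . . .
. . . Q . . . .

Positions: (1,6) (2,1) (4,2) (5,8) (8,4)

columns 5, 7

(1,6) attacks row 3 at column 6 and diagonals 4, 8.
(2,1) attacks row 3 at column 1 and diagonals 2.
(4,2) attacks row 3 at column 2 and diagonals 1, 3.
(5,8) attacks row 3 at column 8 and diagonals 6.
(8,4) attacks row 3 at column 4.
Attacked columns: {1, 2, 3, 4, 6, 8}. Safe: {5, 7}.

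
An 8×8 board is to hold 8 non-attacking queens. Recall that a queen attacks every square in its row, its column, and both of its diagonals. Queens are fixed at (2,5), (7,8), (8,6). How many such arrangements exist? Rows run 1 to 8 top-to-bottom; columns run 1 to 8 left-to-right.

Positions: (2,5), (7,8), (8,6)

1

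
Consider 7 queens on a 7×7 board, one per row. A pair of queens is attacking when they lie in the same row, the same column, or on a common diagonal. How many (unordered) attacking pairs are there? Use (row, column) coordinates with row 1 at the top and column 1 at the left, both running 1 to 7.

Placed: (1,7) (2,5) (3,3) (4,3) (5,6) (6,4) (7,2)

Same column: (3,3)–(4,3) (column 3).
Same diagonal: (2,5)–(4,3) (|2−4| = |5−3| = 2).
Total attacking pairs: 2.

2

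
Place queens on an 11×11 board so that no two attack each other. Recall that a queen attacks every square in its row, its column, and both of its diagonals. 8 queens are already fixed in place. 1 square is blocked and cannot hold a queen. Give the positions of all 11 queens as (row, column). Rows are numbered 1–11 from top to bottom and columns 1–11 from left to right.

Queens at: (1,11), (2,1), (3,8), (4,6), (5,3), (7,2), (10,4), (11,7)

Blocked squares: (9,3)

Row 6: attacked by (1,11)→{6,11}; (2,1)→{1,5}; (3,8)→{5,8,11}; (4,6)→{4,6,8}; (5,3)→{2,3,4}; (7,2)→{1,2,3}; (10,4)→{4,8}; (11,7)→{2,7}. Safe: 9, 10. Place at column 9.
Row 8: attacked by (1,11)→{4,11}; (2,1)→{1,7}; (3,8)→{3,8}; (4,6)→{2,6,10}; (5,3)→{3,6}; (6,9)→{7,9,11}; (7,2)→{1,2,3}; (10,4)→{2,4,6}; (11,7)→{4,7,10}. Safe: 5. Place at column 5.
Row 9: attacked by (1,11)→{3,11}; (2,1)→{1,8}; (3,8)→{2,8}; (4,6)→{1,6,11}; (5,3)→{3,7}; (6,9)→{6,9}; (7,2)→{2,4}; (8,5)→{4,5,6}; (10,4)→{3,4,5}; (11,7)→{5,7,9}. Blocked: 3. Safe: 10. Place at column 10.
Columns [11, 1, 8, 6, 3, 9, 2, 5, 10, 4, 7], r−c [-10, 1, -5, -2, 2, -3, 5, 3, -1, 6, 4], r+c [12, 3, 11, 10, 8, 15, 9, 13, 19, 14, 18] are all distinct, so no two queens attack.

(1,11) (2,1) (3,8) (4,6) (5,3) (6,9) (7,2) (8,5) (9,10) (10,4) (11,7)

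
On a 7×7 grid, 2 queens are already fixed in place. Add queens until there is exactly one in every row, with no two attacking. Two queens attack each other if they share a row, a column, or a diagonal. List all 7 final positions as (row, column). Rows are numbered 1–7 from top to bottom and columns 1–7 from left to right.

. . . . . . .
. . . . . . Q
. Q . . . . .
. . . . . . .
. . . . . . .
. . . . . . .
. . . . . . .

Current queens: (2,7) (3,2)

(1,5) (2,7) (3,2) (4,6) (5,3) (6,1) (7,4)

Row 1: attacked by (2,7)→{6,7}; (3,2)→{2,4}. Safe: 1, 3, 5. Place at column 5.
Row 4: attacked by (1,5)→{2,5}; (2,7)→{5,7}; (3,2)→{1,2,3}. Safe: 4, 6. Place at column 6.
Row 5: attacked by (1,5)→{1,5}; (2,7)→{4,7}; (3,2)→{2,4}; (4,6)→{5,6,7}. Safe: 3. Place at column 3.
Row 6: attacked by (1,5)→{5}; (2,7)→{3,7}; (3,2)→{2,5}; (4,6)→{4,6}; (5,3)→{2,3,4}. Safe: 1. Place at column 1.
Row 7: attacked by (1,5)→{5}; (2,7)→{2,7}; (3,2)→{2,6}; (4,6)→{3,6}; (5,3)→{1,3,5}; (6,1)→{1,2}. Safe: 4. Place at column 4.
Columns [5, 7, 2, 6, 3, 1, 4], r−c [-4, -5, 1, -2, 2, 5, 3], r+c [6, 9, 5, 10, 8, 7, 11] are all distinct, so no two queens attack.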